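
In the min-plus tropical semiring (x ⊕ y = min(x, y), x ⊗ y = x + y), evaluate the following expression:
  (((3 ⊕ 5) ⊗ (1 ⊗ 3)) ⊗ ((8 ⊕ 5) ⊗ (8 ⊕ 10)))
(((3 ⊕ 5) ⊗ (1 ⊗ 3)) ⊗ ((8 ⊕ 5) ⊗ (8 ⊕ 10))) = 20

Expand innermost to outermost. Recall ⊕ takes the minimum of its arguments and ⊗ takes their sum. Working out the expression (((3 ⊕ 5) ⊗ (1 ⊗ 3)) ⊗ ((8 ⊕ 5) ⊗ (8 ⊕ 10))) gives 20.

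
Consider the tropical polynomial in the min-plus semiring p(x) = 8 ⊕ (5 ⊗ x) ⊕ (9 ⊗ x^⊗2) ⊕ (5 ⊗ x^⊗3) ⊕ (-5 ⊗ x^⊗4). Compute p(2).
p(2) = 3

A tropical monomial a ⊗ x^⊗i evaluates to a + i · x. Evaluating each term at x = 2:
  Term 0 contributes 8 + 0 · 2 = 8
  Term 1 contributes 5 + 1 · 2 = 7
  Term 2 contributes 9 + 2 · 2 = 13
  Term 3 contributes 5 + 3 · 2 = 11
  Term 4 contributes -5 + 4 · 2 = 3
p(2) = ⊕ of these = min[8, 7, 13, 11, 3] = 3.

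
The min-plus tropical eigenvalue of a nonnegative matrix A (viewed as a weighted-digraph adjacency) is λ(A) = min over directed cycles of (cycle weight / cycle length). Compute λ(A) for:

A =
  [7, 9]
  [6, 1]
λ(A) = 1

Enumerate directed cycles and compute their means (weight / length). Sample:
  cycle 0 → 0: weight = 7, length = 1, mean = 7/1 ≈ 7.000
  cycle 1 → 1: weight = 1, length = 1, mean = 1/1 ≈ 1.000
  cycle 0 → 1 → 0: weight = 15, length = 2, mean = 15/2 ≈ 7.500
  cycle 1 → 0 → 1: weight = 15, length = 2, mean = 15/2 ≈ 7.500
Minimum mean = 1.000, attained e.g. along the cycle 1 → 1 with weight 1 and length 1. So λ(A) = 1/1 = 1.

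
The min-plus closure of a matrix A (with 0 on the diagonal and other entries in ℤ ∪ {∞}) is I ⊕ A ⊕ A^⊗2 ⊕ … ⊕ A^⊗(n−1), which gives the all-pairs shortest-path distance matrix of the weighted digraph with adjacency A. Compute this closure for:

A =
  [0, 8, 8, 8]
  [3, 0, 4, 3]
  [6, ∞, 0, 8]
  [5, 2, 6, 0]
Closure =
  [0, 8, 8, 8]
  [3, 0, 4, 3]
  [6, 10, 0, 8]
  [5, 2, 6, 0]

This is the Floyd-Warshall all-pairs shortest-path computation. For each intermediate vertex k = 0, 1, …, 3, update dist[i][j] ← min(dist[i][j], dist[i][k] + dist[k][j]). The final matrix gives, for each (i, j), the minimum total weight of any directed path from i to j (possibly empty when i = j).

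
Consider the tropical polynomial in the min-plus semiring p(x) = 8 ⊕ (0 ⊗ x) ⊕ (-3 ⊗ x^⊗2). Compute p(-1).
p(-1) = -5

A tropical monomial a ⊗ x^⊗i evaluates to a + i · x. Evaluating each term at x = -1:
  Term 0 contributes 8 + 0 · -1 = 8
  Term 1 contributes 0 + 1 · -1 = -1
  Term 2 contributes -3 + 2 · -1 = -5
p(-1) = ⊕ of these = min[8, -1, -5] = -5.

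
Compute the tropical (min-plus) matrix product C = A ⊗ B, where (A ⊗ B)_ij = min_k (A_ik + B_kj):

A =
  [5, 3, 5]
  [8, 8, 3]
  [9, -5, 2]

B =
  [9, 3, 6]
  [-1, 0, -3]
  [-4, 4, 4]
A ⊗ B =
  [1, 3, 0]
  [-1, 7, 5]
  [-6, -5, -8]

Apply the min-plus product entry-by-entry:
  C[0][0] = min over k of (A[0][0] + B[0][0] = 5 + 9 = 14, A[0][1] + B[1][0] = 3 + -1 = 2, A[0][2] + B[2][0] = 5 + -4 = 1) = 1 (attained at k = 2)
  C[0][1] = min over k of (A[0][0] + B[0][1] = 5 + 3 = 8, A[0][1] + B[1][1] = 3 + 0 = 3, A[0][2] + B[2][1] = 5 + 4 = 9) = 3 (attained at k = 1)
  C[0][2] = min over k of (A[0][0] + B[0][2] = 5 + 6 = 11, A[0][1] + B[1][2] = 3 + -3 = 0, A[0][2] + B[2][2] = 5 + 4 = 9) = 0 (attained at k = 1)
  C[1][0] = min over k of (A[1][0] + B[0][0] = 8 + 9 = 17, A[1][1] + B[1][0] = 8 + -1 = 7, A[1][2] + B[2][0] = 3 + -4 = -1) = -1 (attained at k = 2)
  C[1][1] = min over k of (A[1][0] + B[0][1] = 8 + 3 = 11, A[1][1] + B[1][1] = 8 + 0 = 8, A[1][2] + B[2][1] = 3 + 4 = 7) = 7 (attained at k = 2)
  C[1][2] = min over k of (A[1][0] + B[0][2] = 8 + 6 = 14, A[1][1] + B[1][2] = 8 + -3 = 5, A[1][2] + B[2][2] = 3 + 4 = 7) = 5 (attained at k = 1)
  C[2][0] = min over k of (A[2][0] + B[0][0] = 9 + 9 = 18, A[2][1] + B[1][0] = -5 + -1 = -6, A[2][2] + B[2][0] = 2 + -4 = -2) = -6 (attained at k = 1)
  C[2][1] = min over k of (A[2][0] + B[0][1] = 9 + 3 = 12, A[2][1] + B[1][1] = -5 + 0 = -5, A[2][2] + B[2][1] = 2 + 4 = 6) = -5 (attained at k = 1)
  C[2][2] = min over k of (A[2][0] + B[0][2] = 9 + 6 = 15, A[2][1] + B[1][2] = -5 + -3 = -8, A[2][2] + B[2][2] = 2 + 4 = 6) = -8 (attained at k = 1)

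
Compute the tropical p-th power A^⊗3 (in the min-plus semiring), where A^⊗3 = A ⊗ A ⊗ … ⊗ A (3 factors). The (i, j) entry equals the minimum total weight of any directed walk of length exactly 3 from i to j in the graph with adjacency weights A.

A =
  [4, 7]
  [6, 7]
A^⊗3 =
  [12, 15]
  [14, 17]

Each entry (A^⊗3)_ij equals the minimum over all length-3 walks i = v_0 → v_1 → … → v_3 = j of Σ_t A[v_t][v_{t+1}]. For example, for (i, j) = (0, 1) we minimise over 4 possible intermediate vertex sequences; the minimum is 15, attained along the walk 0 → 0 → 0 → 1.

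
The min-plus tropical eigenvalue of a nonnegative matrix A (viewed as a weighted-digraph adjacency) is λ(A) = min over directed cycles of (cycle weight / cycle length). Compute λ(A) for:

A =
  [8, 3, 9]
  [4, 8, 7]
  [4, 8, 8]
λ(A) = 7/2

Enumerate directed cycles and compute their means (weight / length). Sample:
  cycle 0 → 0: weight = 8, length = 1, mean = 8/1 ≈ 8.000
  cycle 1 → 1: weight = 8, length = 1, mean = 8/1 ≈ 8.000
  cycle 2 → 2: weight = 8, length = 1, mean = 8/1 ≈ 8.000
  cycle 0 → 1 → 0: weight = 7, length = 2, mean = 7/2 ≈ 3.500
  cycle 0 → 2 → 0: weight = 13, length = 2, mean = 13/2 ≈ 6.500
  cycle 1 → 0 → 1: weight = 7, length = 2, mean = 7/2 ≈ 3.500
Minimum mean = 3.500, attained e.g. along the cycle 0 → 1 → 0 with weight 7 and length 2. So λ(A) = 7/2 = 7/2.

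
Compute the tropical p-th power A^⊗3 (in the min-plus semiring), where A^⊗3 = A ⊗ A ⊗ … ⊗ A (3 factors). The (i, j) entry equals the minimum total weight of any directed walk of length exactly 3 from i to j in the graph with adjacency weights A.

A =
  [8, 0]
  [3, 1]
A^⊗3 =
  [4, 2]
  [5, 3]

Each entry (A^⊗3)_ij equals the minimum over all length-3 walks i = v_0 → v_1 → … → v_3 = j of Σ_t A[v_t][v_{t+1}]. For example, for (i, j) = (0, 1) we minimise over 4 possible intermediate vertex sequences; the minimum is 2, attained along the walk 0 → 1 → 1 → 1.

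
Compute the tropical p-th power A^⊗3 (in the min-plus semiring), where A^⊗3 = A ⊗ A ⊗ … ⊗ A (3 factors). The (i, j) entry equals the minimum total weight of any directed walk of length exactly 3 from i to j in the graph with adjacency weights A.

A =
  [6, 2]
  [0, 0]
A^⊗3 =
  [2, 2]
  [0, 0]

Each entry (A^⊗3)_ij equals the minimum over all length-3 walks i = v_0 → v_1 → … → v_3 = j of Σ_t A[v_t][v_{t+1}]. For example, for (i, j) = (0, 1) we minimise over 4 possible intermediate vertex sequences; the minimum is 2, attained along the walk 0 → 1 → 1 → 1.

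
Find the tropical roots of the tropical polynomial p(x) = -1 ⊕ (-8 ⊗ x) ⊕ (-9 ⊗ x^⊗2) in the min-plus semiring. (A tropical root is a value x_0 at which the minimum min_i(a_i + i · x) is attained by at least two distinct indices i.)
Roots: {1, 7}

Each tropical root is a break point of the lower envelope of the lines y = a_i + i · x (there are 3 lines, with slopes 0, 1, ..., 2). Only the lines that attain the minimum somewhere contribute to roots; other lines are dominated. Here the surviving (envelope) indices are i = 2, i = 1, i = 0.
Intersections between consecutive envelope lines give the roots: for adjacent envelope indices i < j the intersection is x = (a_i − a_j) / (j − i). Reading off the sorted break points: {1, 7}.
Verification: at each break x_0, at least two indices attain the minimum of min_i(a_i + i · x_0).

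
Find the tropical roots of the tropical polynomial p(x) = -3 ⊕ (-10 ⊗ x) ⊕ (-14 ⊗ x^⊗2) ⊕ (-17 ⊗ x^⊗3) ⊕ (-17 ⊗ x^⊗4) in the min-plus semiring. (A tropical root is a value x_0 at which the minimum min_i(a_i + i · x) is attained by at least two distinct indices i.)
Roots: {0, 3, 4, 7}

Each tropical root is a break point of the lower envelope of the lines y = a_i + i · x (there are 5 lines, with slopes 0, 1, ..., 4). Only the lines that attain the minimum somewhere contribute to roots; other lines are dominated. Here the surviving (envelope) indices are i = 4, i = 3, i = 2, i = 1, i = 0.
Intersections between consecutive envelope lines give the roots: for adjacent envelope indices i < j the intersection is x = (a_i − a_j) / (j − i). Reading off the sorted break points: {0, 3, 4, 7}.
Verification: at each break x_0, at least two indices attain the minimum of min_i(a_i + i · x_0).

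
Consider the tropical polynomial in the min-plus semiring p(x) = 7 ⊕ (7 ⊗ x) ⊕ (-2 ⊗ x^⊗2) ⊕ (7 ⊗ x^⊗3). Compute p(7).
p(7) = 7

A tropical monomial a ⊗ x^⊗i evaluates to a + i · x. Evaluating each term at x = 7:
  Term 0 contributes 7 + 0 · 7 = 7
  Term 1 contributes 7 + 1 · 7 = 14
  Term 2 contributes -2 + 2 · 7 = 12
  Term 3 contributes 7 + 3 · 7 = 28
p(7) = ⊕ of these = min[7, 14, 12, 28] = 7.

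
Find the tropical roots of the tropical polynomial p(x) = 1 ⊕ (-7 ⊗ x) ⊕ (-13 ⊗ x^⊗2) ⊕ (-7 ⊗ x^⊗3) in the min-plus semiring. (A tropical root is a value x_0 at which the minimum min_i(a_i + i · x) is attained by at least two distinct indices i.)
Roots: {-6, 6, 8}

Each tropical root is a break point of the lower envelope of the lines y = a_i + i · x (there are 4 lines, with slopes 0, 1, ..., 3). Only the lines that attain the minimum somewhere contribute to roots; other lines are dominated. Here the surviving (envelope) indices are i = 3, i = 2, i = 1, i = 0.
Intersections between consecutive envelope lines give the roots: for adjacent envelope indices i < j the intersection is x = (a_i − a_j) / (j − i). Reading off the sorted break points: {-6, 6, 8}.
Verification: at each break x_0, at least two indices attain the minimum of min_i(a_i + i · x_0).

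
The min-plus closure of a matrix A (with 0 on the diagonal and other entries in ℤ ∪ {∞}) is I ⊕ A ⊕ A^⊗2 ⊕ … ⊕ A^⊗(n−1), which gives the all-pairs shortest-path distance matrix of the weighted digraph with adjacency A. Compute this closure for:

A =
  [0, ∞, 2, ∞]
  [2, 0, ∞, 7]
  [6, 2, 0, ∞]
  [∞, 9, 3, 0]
Closure =
  [0, 4, 2, 11]
  [2, 0, 4, 7]
  [4, 2, 0, 9]
  [7, 5, 3, 0]

This is the Floyd-Warshall all-pairs shortest-path computation. For each intermediate vertex k = 0, 1, …, 3, update dist[i][j] ← min(dist[i][j], dist[i][k] + dist[k][j]). The final matrix gives, for each (i, j), the minimum total weight of any directed path from i to j (possibly empty when i = j).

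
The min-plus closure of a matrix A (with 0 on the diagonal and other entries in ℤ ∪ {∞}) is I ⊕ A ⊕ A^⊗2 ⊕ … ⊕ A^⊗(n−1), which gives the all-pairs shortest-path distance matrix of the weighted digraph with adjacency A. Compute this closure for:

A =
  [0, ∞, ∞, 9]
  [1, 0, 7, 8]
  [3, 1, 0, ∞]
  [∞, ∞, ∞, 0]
Closure =
  [0, ∞, ∞, 9]
  [1, 0, 7, 8]
  [2, 1, 0, 9]
  [∞, ∞, ∞, 0]

This is the Floyd-Warshall all-pairs shortest-path computation. For each intermediate vertex k = 0, 1, …, 3, update dist[i][j] ← min(dist[i][j], dist[i][k] + dist[k][j]). The final matrix gives, for each (i, j), the minimum total weight of any directed path from i to j (possibly empty when i = j).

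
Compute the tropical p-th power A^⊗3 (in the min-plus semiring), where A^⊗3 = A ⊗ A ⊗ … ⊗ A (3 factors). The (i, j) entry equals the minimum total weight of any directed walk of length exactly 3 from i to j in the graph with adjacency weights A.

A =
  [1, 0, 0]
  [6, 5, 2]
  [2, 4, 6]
A^⊗3 =
  [3, 2, 2]
  [5, 4, 4]
  [4, 3, 3]

Each entry (A^⊗3)_ij equals the minimum over all length-3 walks i = v_0 → v_1 → … → v_3 = j of Σ_t A[v_t][v_{t+1}]. For example, for (i, j) = (0, 2) we minimise over 9 possible intermediate vertex sequences; the minimum is 2, attained along the walk 0 → 0 → 0 → 2.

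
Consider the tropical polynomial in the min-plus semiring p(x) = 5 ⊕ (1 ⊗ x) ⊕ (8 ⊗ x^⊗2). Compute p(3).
p(3) = 4

A tropical monomial a ⊗ x^⊗i evaluates to a + i · x. Evaluating each term at x = 3:
  Term 0 contributes 5 + 0 · 3 = 5
  Term 1 contributes 1 + 1 · 3 = 4
  Term 2 contributes 8 + 2 · 3 = 14
p(3) = ⊕ of these = min[5, 4, 14] = 4.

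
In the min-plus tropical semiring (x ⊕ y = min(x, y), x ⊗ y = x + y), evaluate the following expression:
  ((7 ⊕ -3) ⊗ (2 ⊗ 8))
((7 ⊕ -3) ⊗ (2 ⊗ 8)) = 7

Expand innermost to outermost. Recall ⊕ takes the minimum of its arguments and ⊗ takes their sum. Working out the expression ((7 ⊕ -3) ⊗ (2 ⊗ 8)) gives 7.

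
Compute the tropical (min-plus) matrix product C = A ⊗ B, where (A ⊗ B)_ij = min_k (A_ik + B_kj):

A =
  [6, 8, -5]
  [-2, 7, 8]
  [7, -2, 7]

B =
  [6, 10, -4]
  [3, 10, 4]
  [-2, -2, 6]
A ⊗ B =
  [-7, -7, 1]
  [4, 6, -6]
  [1, 5, 2]

Apply the min-plus product entry-by-entry:
  C[0][0] = min over k of (A[0][0] + B[0][0] = 6 + 6 = 12, A[0][1] + B[1][0] = 8 + 3 = 11, A[0][2] + B[2][0] = -5 + -2 = -7) = -7 (attained at k = 2)
  C[0][1] = min over k of (A[0][0] + B[0][1] = 6 + 10 = 16, A[0][1] + B[1][1] = 8 + 10 = 18, A[0][2] + B[2][1] = -5 + -2 = -7) = -7 (attained at k = 2)
  C[0][2] = min over k of (A[0][0] + B[0][2] = 6 + -4 = 2, A[0][1] + B[1][2] = 8 + 4 = 12, A[0][2] + B[2][2] = -5 + 6 = 1) = 1 (attained at k = 2)
  C[1][0] = min over k of (A[1][0] + B[0][0] = -2 + 6 = 4, A[1][1] + B[1][0] = 7 + 3 = 10, A[1][2] + B[2][0] = 8 + -2 = 6) = 4 (attained at k = 0)
  C[1][1] = min over k of (A[1][0] + B[0][1] = -2 + 10 = 8, A[1][1] + B[1][1] = 7 + 10 = 17, A[1][2] + B[2][1] = 8 + -2 = 6) = 6 (attained at k = 2)
  C[1][2] = min over k of (A[1][0] + B[0][2] = -2 + -4 = -6, A[1][1] + B[1][2] = 7 + 4 = 11, A[1][2] + B[2][2] = 8 + 6 = 14) = -6 (attained at k = 0)
  C[2][0] = min over k of (A[2][0] + B[0][0] = 7 + 6 = 13, A[2][1] + B[1][0] = -2 + 3 = 1, A[2][2] + B[2][0] = 7 + -2 = 5) = 1 (attained at k = 1)
  C[2][1] = min over k of (A[2][0] + B[0][1] = 7 + 10 = 17, A[2][1] + B[1][1] = -2 + 10 = 8, A[2][2] + B[2][1] = 7 + -2 = 5) = 5 (attained at k = 2)
  C[2][2] = min over k of (A[2][0] + B[0][2] = 7 + -4 = 3, A[2][1] + B[1][2] = -2 + 4 = 2, A[2][2] + B[2][2] = 7 + 6 = 13) = 2 (attained at k = 1)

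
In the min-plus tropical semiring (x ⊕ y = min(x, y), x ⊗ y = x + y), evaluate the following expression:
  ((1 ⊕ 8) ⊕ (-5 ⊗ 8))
((1 ⊕ 8) ⊕ (-5 ⊗ 8)) = 1

Expand innermost to outermost. Recall ⊕ takes the minimum of its arguments and ⊗ takes their sum. Working out the expression ((1 ⊕ 8) ⊕ (-5 ⊗ 8)) gives 1.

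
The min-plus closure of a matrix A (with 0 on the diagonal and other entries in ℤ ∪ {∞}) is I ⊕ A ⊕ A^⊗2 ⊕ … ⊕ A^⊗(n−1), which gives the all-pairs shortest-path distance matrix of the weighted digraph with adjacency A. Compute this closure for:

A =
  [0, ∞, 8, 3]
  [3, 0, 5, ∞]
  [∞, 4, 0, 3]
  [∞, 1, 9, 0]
Closure =
  [0, 4, 8, 3]
  [3, 0, 5, 6]
  [7, 4, 0, 3]
  [4, 1, 6, 0]

This is the Floyd-Warshall all-pairs shortest-path computation. For each intermediate vertex k = 0, 1, …, 3, update dist[i][j] ← min(dist[i][j], dist[i][k] + dist[k][j]). The final matrix gives, for each (i, j), the minimum total weight of any directed path from i to j (possibly empty when i = j).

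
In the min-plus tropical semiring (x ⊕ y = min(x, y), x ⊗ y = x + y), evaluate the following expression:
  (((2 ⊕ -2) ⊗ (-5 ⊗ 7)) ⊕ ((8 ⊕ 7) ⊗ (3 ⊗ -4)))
(((2 ⊕ -2) ⊗ (-5 ⊗ 7)) ⊕ ((8 ⊕ 7) ⊗ (3 ⊗ -4))) = 0

Expand innermost to outermost. Recall ⊕ takes the minimum of its arguments and ⊗ takes their sum. Working out the expression (((2 ⊕ -2) ⊗ (-5 ⊗ 7)) ⊕ ((8 ⊕ 7) ⊗ (3 ⊗ -4))) gives 0.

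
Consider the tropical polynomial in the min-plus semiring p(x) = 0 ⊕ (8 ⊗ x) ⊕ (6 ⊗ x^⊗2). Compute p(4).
p(4) = 0

A tropical monomial a ⊗ x^⊗i evaluates to a + i · x. Evaluating each term at x = 4:
  Term 0 contributes 0 + 0 · 4 = 0
  Term 1 contributes 8 + 1 · 4 = 12
  Term 2 contributes 6 + 2 · 4 = 14
p(4) = ⊕ of these = min[0, 12, 14] = 0.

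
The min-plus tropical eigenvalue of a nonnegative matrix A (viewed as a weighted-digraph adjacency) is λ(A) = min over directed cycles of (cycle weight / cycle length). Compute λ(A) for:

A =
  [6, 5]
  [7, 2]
λ(A) = 2

Enumerate directed cycles and compute their means (weight / length). Sample:
  cycle 0 → 0: weight = 6, length = 1, mean = 6/1 ≈ 6.000
  cycle 1 → 1: weight = 2, length = 1, mean = 2/1 ≈ 2.000
  cycle 0 → 1 → 0: weight = 12, length = 2, mean = 12/2 ≈ 6.000
  cycle 1 → 0 → 1: weight = 12, length = 2, mean = 12/2 ≈ 6.000
Minimum mean = 2.000, attained e.g. along the cycle 1 → 1 with weight 2 and length 1. So λ(A) = 2/1 = 2.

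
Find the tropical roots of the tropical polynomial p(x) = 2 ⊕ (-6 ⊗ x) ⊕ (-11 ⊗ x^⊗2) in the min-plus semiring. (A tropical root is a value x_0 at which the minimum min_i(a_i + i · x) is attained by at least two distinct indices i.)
Roots: {5, 8}

Each tropical root is a break point of the lower envelope of the lines y = a_i + i · x (there are 3 lines, with slopes 0, 1, ..., 2). Only the lines that attain the minimum somewhere contribute to roots; other lines are dominated. Here the surviving (envelope) indices are i = 2, i = 1, i = 0.
Intersections between consecutive envelope lines give the roots: for adjacent envelope indices i < j the intersection is x = (a_i − a_j) / (j − i). Reading off the sorted break points: {5, 8}.
Verification: at each break x_0, at least two indices attain the minimum of min_i(a_i + i · x_0).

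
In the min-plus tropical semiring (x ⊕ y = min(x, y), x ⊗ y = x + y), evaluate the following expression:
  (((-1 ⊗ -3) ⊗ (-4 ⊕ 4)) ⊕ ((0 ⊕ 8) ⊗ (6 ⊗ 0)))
(((-1 ⊗ -3) ⊗ (-4 ⊕ 4)) ⊕ ((0 ⊕ 8) ⊗ (6 ⊗ 0))) = -8

Expand innermost to outermost. Recall ⊕ takes the minimum of its arguments and ⊗ takes their sum. Working out the expression (((-1 ⊗ -3) ⊗ (-4 ⊕ 4)) ⊕ ((0 ⊕ 8) ⊗ (6 ⊗ 0))) gives -8.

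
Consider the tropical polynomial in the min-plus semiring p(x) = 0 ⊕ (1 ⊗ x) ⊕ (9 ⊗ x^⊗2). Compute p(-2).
p(-2) = -1

A tropical monomial a ⊗ x^⊗i evaluates to a + i · x. Evaluating each term at x = -2:
  Term 0 contributes 0 + 0 · -2 = 0
  Term 1 contributes 1 + 1 · -2 = -1
  Term 2 contributes 9 + 2 · -2 = 5
p(-2) = ⊕ of these = min[0, -1, 5] = -1.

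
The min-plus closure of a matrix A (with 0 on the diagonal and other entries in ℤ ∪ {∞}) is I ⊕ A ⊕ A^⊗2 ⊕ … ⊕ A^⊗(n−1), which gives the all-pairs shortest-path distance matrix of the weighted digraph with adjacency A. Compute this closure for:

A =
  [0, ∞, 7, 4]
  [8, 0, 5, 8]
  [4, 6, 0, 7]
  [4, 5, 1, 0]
Closure =
  [0, 9, 5, 4]
  [8, 0, 5, 8]
  [4, 6, 0, 7]
  [4, 5, 1, 0]

This is the Floyd-Warshall all-pairs shortest-path computation. For each intermediate vertex k = 0, 1, …, 3, update dist[i][j] ← min(dist[i][j], dist[i][k] + dist[k][j]). The final matrix gives, for each (i, j), the minimum total weight of any directed path from i to j (possibly empty when i = j).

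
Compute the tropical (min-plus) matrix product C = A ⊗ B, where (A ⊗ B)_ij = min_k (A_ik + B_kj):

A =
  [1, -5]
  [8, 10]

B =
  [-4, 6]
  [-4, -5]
A ⊗ B =
  [-9, -10]
  [4, 5]

Apply the min-plus product entry-by-entry:
  C[0][0] = min over k of (A[0][0] + B[0][0] = 1 + -4 = -3, A[0][1] + B[1][0] = -5 + -4 = -9) = -9 (attained at k = 1)
  C[0][1] = min over k of (A[0][0] + B[0][1] = 1 + 6 = 7, A[0][1] + B[1][1] = -5 + -5 = -10) = -10 (attained at k = 1)
  C[1][0] = min over k of (A[1][0] + B[0][0] = 8 + -4 = 4, A[1][1] + B[1][0] = 10 + -4 = 6) = 4 (attained at k = 0)
  C[1][1] = min over k of (A[1][0] + B[0][1] = 8 + 6 = 14, A[1][1] + B[1][1] = 10 + -5 = 5) = 5 (attained at k = 1)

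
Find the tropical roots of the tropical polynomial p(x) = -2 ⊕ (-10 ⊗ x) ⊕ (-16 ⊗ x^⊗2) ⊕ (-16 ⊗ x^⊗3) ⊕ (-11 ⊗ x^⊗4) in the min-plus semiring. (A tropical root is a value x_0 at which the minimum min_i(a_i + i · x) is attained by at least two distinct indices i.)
Roots: {-5, 0, 6, 8}

Each tropical root is a break point of the lower envelope of the lines y = a_i + i · x (there are 5 lines, with slopes 0, 1, ..., 4). Only the lines that attain the minimum somewhere contribute to roots; other lines are dominated. Here the surviving (envelope) indices are i = 4, i = 3, i = 2, i = 1, i = 0.
Intersections between consecutive envelope lines give the roots: for adjacent envelope indices i < j the intersection is x = (a_i − a_j) / (j − i). Reading off the sorted break points: {-5, 0, 6, 8}.
Verification: at each break x_0, at least two indices attain the minimum of min_i(a_i + i · x_0).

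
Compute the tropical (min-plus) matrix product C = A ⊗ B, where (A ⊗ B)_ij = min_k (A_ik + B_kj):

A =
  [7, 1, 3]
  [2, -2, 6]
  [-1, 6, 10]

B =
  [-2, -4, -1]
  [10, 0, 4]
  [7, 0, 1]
A ⊗ B =
  [5, 1, 4]
  [0, -2, 1]
  [-3, -5, -2]

Apply the min-plus product entry-by-entry:
  C[0][0] = min over k of (A[0][0] + B[0][0] = 7 + -2 = 5, A[0][1] + B[1][0] = 1 + 10 = 11, A[0][2] + B[2][0] = 3 + 7 = 10) = 5 (attained at k = 0)
  C[0][1] = min over k of (A[0][0] + B[0][1] = 7 + -4 = 3, A[0][1] + B[1][1] = 1 + 0 = 1, A[0][2] + B[2][1] = 3 + 0 = 3) = 1 (attained at k = 1)
  C[0][2] = min over k of (A[0][0] + B[0][2] = 7 + -1 = 6, A[0][1] + B[1][2] = 1 + 4 = 5, A[0][2] + B[2][2] = 3 + 1 = 4) = 4 (attained at k = 2)
  C[1][0] = min over k of (A[1][0] + B[0][0] = 2 + -2 = 0, A[1][1] + B[1][0] = -2 + 10 = 8, A[1][2] + B[2][0] = 6 + 7 = 13) = 0 (attained at k = 0)
  C[1][1] = min over k of (A[1][0] + B[0][1] = 2 + -4 = -2, A[1][1] + B[1][1] = -2 + 0 = -2, A[1][2] + B[2][1] = 6 + 0 = 6) = -2 (attained at k = 0)
  C[1][2] = min over k of (A[1][0] + B[0][2] = 2 + -1 = 1, A[1][1] + B[1][2] = -2 + 4 = 2, A[1][2] + B[2][2] = 6 + 1 = 7) = 1 (attained at k = 0)
  C[2][0] = min over k of (A[2][0] + B[0][0] = -1 + -2 = -3, A[2][1] + B[1][0] = 6 + 10 = 16, A[2][2] + B[2][0] = 10 + 7 = 17) = -3 (attained at k = 0)
  C[2][1] = min over k of (A[2][0] + B[0][1] = -1 + -4 = -5, A[2][1] + B[1][1] = 6 + 0 = 6, A[2][2] + B[2][1] = 10 + 0 = 10) = -5 (attained at k = 0)
  C[2][2] = min over k of (A[2][0] + B[0][2] = -1 + -1 = -2, A[2][1] + B[1][2] = 6 + 4 = 10, A[2][2] + B[2][2] = 10 + 1 = 11) = -2 (attained at k = 0)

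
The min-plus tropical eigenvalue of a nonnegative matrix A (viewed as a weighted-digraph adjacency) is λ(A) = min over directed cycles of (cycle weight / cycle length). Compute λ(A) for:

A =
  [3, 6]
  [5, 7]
λ(A) = 3

Enumerate directed cycles and compute their means (weight / length). Sample:
  cycle 0 → 0: weight = 3, length = 1, mean = 3/1 ≈ 3.000
  cycle 1 → 1: weight = 7, length = 1, mean = 7/1 ≈ 7.000
  cycle 0 → 1 → 0: weight = 11, length = 2, mean = 11/2 ≈ 5.500
  cycle 1 → 0 → 1: weight = 11, length = 2, mean = 11/2 ≈ 5.500
Minimum mean = 3.000, attained e.g. along the cycle 0 → 0 with weight 3 and length 1. So λ(A) = 3/1 = 3.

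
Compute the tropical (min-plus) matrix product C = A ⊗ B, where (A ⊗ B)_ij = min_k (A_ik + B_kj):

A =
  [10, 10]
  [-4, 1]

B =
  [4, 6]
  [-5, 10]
A ⊗ B =
  [5, 16]
  [-4, 2]

Apply the min-plus product entry-by-entry:
  C[0][0] = min over k of (A[0][0] + B[0][0] = 10 + 4 = 14, A[0][1] + B[1][0] = 10 + -5 = 5) = 5 (attained at k = 1)
  C[0][1] = min over k of (A[0][0] + B[0][1] = 10 + 6 = 16, A[0][1] + B[1][1] = 10 + 10 = 20) = 16 (attained at k = 0)
  C[1][0] = min over k of (A[1][0] + B[0][0] = -4 + 4 = 0, A[1][1] + B[1][0] = 1 + -5 = -4) = -4 (attained at k = 1)
  C[1][1] = min over k of (A[1][0] + B[0][1] = -4 + 6 = 2, A[1][1] + B[1][1] = 1 + 10 = 11) = 2 (attained at k = 0)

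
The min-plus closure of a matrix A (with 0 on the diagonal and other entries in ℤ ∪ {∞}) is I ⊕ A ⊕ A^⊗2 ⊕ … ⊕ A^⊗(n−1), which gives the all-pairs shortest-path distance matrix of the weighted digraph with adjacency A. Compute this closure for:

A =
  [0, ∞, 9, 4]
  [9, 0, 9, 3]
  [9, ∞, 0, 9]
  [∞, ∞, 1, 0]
Closure =
  [0, ∞, 5, 4]
  [9, 0, 4, 3]
  [9, ∞, 0, 9]
  [10, ∞, 1, 0]

This is the Floyd-Warshall all-pairs shortest-path computation. For each intermediate vertex k = 0, 1, …, 3, update dist[i][j] ← min(dist[i][j], dist[i][k] + dist[k][j]). The final matrix gives, for each (i, j), the minimum total weight of any directed path from i to j (possibly empty when i = j).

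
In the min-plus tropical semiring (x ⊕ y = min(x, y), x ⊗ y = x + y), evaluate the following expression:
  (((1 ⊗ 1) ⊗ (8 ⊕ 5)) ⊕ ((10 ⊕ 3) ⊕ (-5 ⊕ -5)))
(((1 ⊗ 1) ⊗ (8 ⊕ 5)) ⊕ ((10 ⊕ 3) ⊕ (-5 ⊕ -5))) = -5

Expand innermost to outermost. Recall ⊕ takes the minimum of its arguments and ⊗ takes their sum. Working out the expression (((1 ⊗ 1) ⊗ (8 ⊕ 5)) ⊕ ((10 ⊕ 3) ⊕ (-5 ⊕ -5))) gives -5.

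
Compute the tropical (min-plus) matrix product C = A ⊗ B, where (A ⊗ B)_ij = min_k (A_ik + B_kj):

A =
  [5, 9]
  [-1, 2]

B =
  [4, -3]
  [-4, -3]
A ⊗ B =
  [5, 2]
  [-2, -4]

Apply the min-plus product entry-by-entry:
  C[0][0] = min over k of (A[0][0] + B[0][0] = 5 + 4 = 9, A[0][1] + B[1][0] = 9 + -4 = 5) = 5 (attained at k = 1)
  C[0][1] = min over k of (A[0][0] + B[0][1] = 5 + -3 = 2, A[0][1] + B[1][1] = 9 + -3 = 6) = 2 (attained at k = 0)
  C[1][0] = min over k of (A[1][0] + B[0][0] = -1 + 4 = 3, A[1][1] + B[1][0] = 2 + -4 = -2) = -2 (attained at k = 1)
  C[1][1] = min over k of (A[1][0] + B[0][1] = -1 + -3 = -4, A[1][1] + B[1][1] = 2 + -3 = -1) = -4 (attained at k = 0)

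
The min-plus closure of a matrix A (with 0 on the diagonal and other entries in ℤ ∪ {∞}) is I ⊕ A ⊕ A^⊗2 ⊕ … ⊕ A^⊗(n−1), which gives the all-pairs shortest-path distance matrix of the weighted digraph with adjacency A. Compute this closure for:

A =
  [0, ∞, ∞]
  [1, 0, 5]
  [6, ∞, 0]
Closure =
  [0, ∞, ∞]
  [1, 0, 5]
  [6, ∞, 0]

This is the Floyd-Warshall all-pairs shortest-path computation. For each intermediate vertex k = 0, 1, …, 2, update dist[i][j] ← min(dist[i][j], dist[i][k] + dist[k][j]). The final matrix gives, for each (i, j), the minimum total weight of any directed path from i to j (possibly empty when i = j).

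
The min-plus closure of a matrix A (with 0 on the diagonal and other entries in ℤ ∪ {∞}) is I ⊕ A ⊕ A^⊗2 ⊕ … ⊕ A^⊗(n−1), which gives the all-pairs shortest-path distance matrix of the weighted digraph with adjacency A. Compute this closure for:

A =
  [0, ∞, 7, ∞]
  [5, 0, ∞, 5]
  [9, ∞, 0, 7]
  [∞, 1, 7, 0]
Closure =
  [0, 15, 7, 14]
  [5, 0, 12, 5]
  [9, 8, 0, 7]
  [6, 1, 7, 0]

This is the Floyd-Warshall all-pairs shortest-path computation. For each intermediate vertex k = 0, 1, …, 3, update dist[i][j] ← min(dist[i][j], dist[i][k] + dist[k][j]). The final matrix gives, for each (i, j), the minimum total weight of any directed path from i to j (possibly empty when i = j).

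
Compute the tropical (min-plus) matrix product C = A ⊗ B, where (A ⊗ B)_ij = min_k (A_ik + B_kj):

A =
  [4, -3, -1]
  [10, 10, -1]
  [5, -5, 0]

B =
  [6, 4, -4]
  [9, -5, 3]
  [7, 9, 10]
A ⊗ B =
  [6, -8, 0]
  [6, 5, 6]
  [4, -10, -2]

Apply the min-plus product entry-by-entry:
  C[0][0] = min over k of (A[0][0] + B[0][0] = 4 + 6 = 10, A[0][1] + B[1][0] = -3 + 9 = 6, A[0][2] + B[2][0] = -1 + 7 = 6) = 6 (attained at k = 1)
  C[0][1] = min over k of (A[0][0] + B[0][1] = 4 + 4 = 8, A[0][1] + B[1][1] = -3 + -5 = -8, A[0][2] + B[2][1] = -1 + 9 = 8) = -8 (attained at k = 1)
  C[0][2] = min over k of (A[0][0] + B[0][2] = 4 + -4 = 0, A[0][1] + B[1][2] = -3 + 3 = 0, A[0][2] + B[2][2] = -1 + 10 = 9) = 0 (attained at k = 0)
  C[1][0] = min over k of (A[1][0] + B[0][0] = 10 + 6 = 16, A[1][1] + B[1][0] = 10 + 9 = 19, A[1][2] + B[2][0] = -1 + 7 = 6) = 6 (attained at k = 2)
  C[1][1] = min over k of (A[1][0] + B[0][1] = 10 + 4 = 14, A[1][1] + B[1][1] = 10 + -5 = 5, A[1][2] + B[2][1] = -1 + 9 = 8) = 5 (attained at k = 1)
  C[1][2] = min over k of (A[1][0] + B[0][2] = 10 + -4 = 6, A[1][1] + B[1][2] = 10 + 3 = 13, A[1][2] + B[2][2] = -1 + 10 = 9) = 6 (attained at k = 0)
  C[2][0] = min over k of (A[2][0] + B[0][0] = 5 + 6 = 11, A[2][1] + B[1][0] = -5 + 9 = 4, A[2][2] + B[2][0] = 0 + 7 = 7) = 4 (attained at k = 1)
  C[2][1] = min over k of (A[2][0] + B[0][1] = 5 + 4 = 9, A[2][1] + B[1][1] = -5 + -5 = -10, A[2][2] + B[2][1] = 0 + 9 = 9) = -10 (attained at k = 1)
  C[2][2] = min over k of (A[2][0] + B[0][2] = 5 + -4 = 1, A[2][1] + B[1][2] = -5 + 3 = -2, A[2][2] + B[2][2] = 0 + 10 = 10) = -2 (attained at k = 1)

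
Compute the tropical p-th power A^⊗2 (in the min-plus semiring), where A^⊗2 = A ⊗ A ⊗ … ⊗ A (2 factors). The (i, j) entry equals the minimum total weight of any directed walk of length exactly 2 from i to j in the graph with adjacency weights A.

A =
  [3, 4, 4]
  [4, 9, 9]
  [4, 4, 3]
A^⊗2 =
  [6, 7, 7]
  [7, 8, 8]
  [7, 7, 6]

Each entry (A^⊗2)_ij equals the minimum over all length-2 walks i = v_0 → v_1 → … → v_2 = j of Σ_t A[v_t][v_{t+1}]. For example, for (i, j) = (0, 2) we minimise over 3 possible intermediate vertex sequences; the minimum is 7, attained along the walk 0 → 0 → 2.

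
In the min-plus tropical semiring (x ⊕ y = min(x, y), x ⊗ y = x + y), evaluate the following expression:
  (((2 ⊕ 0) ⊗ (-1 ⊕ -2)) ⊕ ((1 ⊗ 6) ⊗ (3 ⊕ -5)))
(((2 ⊕ 0) ⊗ (-1 ⊕ -2)) ⊕ ((1 ⊗ 6) ⊗ (3 ⊕ -5))) = -2

Expand innermost to outermost. Recall ⊕ takes the minimum of its arguments and ⊗ takes their sum. Working out the expression (((2 ⊕ 0) ⊗ (-1 ⊕ -2)) ⊕ ((1 ⊗ 6) ⊗ (3 ⊕ -5))) gives -2.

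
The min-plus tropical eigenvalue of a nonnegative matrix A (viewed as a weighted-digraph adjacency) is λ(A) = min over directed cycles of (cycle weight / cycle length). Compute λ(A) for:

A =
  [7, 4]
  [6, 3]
λ(A) = 3

Enumerate directed cycles and compute their means (weight / length). Sample:
  cycle 0 → 0: weight = 7, length = 1, mean = 7/1 ≈ 7.000
  cycle 1 → 1: weight = 3, length = 1, mean = 3/1 ≈ 3.000
  cycle 0 → 1 → 0: weight = 10, length = 2, mean = 10/2 ≈ 5.000
  cycle 1 → 0 → 1: weight = 10, length = 2, mean = 10/2 ≈ 5.000
Minimum mean = 3.000, attained e.g. along the cycle 1 → 1 with weight 3 and length 1. So λ(A) = 3/1 = 3.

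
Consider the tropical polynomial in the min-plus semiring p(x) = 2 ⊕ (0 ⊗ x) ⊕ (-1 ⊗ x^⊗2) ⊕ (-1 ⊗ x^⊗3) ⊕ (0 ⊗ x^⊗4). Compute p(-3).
p(-3) = -12

A tropical monomial a ⊗ x^⊗i evaluates to a + i · x. Evaluating each term at x = -3:
  Term 0 contributes 2 + 0 · -3 = 2
  Term 1 contributes 0 + 1 · -3 = -3
  Term 2 contributes -1 + 2 · -3 = -7
  Term 3 contributes -1 + 3 · -3 = -10
  Term 4 contributes 0 + 4 · -3 = -12
p(-3) = ⊕ of these = min[2, -3, -7, -10, -12] = -12.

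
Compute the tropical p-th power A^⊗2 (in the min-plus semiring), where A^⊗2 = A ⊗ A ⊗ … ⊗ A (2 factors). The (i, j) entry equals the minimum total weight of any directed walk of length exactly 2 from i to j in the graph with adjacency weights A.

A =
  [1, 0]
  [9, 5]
A^⊗2 =
  [2, 1]
  [10, 9]

Each entry (A^⊗2)_ij equals the minimum over all length-2 walks i = v_0 → v_1 → … → v_2 = j of Σ_t A[v_t][v_{t+1}]. For example, for (i, j) = (0, 1) we minimise over 2 possible intermediate vertex sequences; the minimum is 1, attained along the walk 0 → 0 → 1.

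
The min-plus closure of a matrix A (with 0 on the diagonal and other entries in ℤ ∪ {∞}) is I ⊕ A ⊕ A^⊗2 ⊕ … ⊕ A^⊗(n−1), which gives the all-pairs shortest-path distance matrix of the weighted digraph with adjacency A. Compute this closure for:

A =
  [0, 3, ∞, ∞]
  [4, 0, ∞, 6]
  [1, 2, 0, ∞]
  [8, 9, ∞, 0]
Closure =
  [0, 3, ∞, 9]
  [4, 0, ∞, 6]
  [1, 2, 0, 8]
  [8, 9, ∞, 0]

This is the Floyd-Warshall all-pairs shortest-path computation. For each intermediate vertex k = 0, 1, …, 3, update dist[i][j] ← min(dist[i][j], dist[i][k] + dist[k][j]). The final matrix gives, for each (i, j), the minimum total weight of any directed path from i to j (possibly empty when i = j).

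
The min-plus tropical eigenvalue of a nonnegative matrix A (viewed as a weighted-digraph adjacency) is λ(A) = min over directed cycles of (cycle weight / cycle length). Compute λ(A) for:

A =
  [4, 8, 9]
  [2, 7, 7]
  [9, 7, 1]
λ(A) = 1

Enumerate directed cycles and compute their means (weight / length). Sample:
  cycle 0 → 0: weight = 4, length = 1, mean = 4/1 ≈ 4.000
  cycle 1 → 1: weight = 7, length = 1, mean = 7/1 ≈ 7.000
  cycle 2 → 2: weight = 1, length = 1, mean = 1/1 ≈ 1.000
  cycle 0 → 1 → 0: weight = 10, length = 2, mean = 10/2 ≈ 5.000
  cycle 0 → 2 → 0: weight = 18, length = 2, mean = 18/2 ≈ 9.000
  cycle 1 → 0 → 1: weight = 10, length = 2, mean = 10/2 ≈ 5.000
Minimum mean = 1.000, attained e.g. along the cycle 2 → 2 with weight 1 and length 1. So λ(A) = 1/1 = 1.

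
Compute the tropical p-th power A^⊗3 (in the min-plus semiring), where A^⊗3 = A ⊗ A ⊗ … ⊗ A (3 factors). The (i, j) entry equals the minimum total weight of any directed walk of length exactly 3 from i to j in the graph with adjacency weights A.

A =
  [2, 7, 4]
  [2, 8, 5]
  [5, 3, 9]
A^⊗3 =
  [6, 9, 8]
  [6, 9, 8]
  [7, 11, 9]

Each entry (A^⊗3)_ij equals the minimum over all length-3 walks i = v_0 → v_1 → … → v_3 = j of Σ_t A[v_t][v_{t+1}]. For example, for (i, j) = (0, 2) we minimise over 9 possible intermediate vertex sequences; the minimum is 8, attained along the walk 0 → 0 → 0 → 2.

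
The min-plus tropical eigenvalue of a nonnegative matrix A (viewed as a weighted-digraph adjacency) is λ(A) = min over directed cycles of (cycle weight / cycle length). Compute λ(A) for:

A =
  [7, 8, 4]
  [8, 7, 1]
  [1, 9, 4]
λ(A) = 5/2

Enumerate directed cycles and compute their means (weight / length). Sample:
  cycle 0 → 0: weight = 7, length = 1, mean = 7/1 ≈ 7.000
  cycle 1 → 1: weight = 7, length = 1, mean = 7/1 ≈ 7.000
  cycle 2 → 2: weight = 4, length = 1, mean = 4/1 ≈ 4.000
  cycle 0 → 1 → 0: weight = 16, length = 2, mean = 16/2 ≈ 8.000
  cycle 0 → 2 → 0: weight = 5, length = 2, mean = 5/2 ≈ 2.500
  cycle 1 → 0 → 1: weight = 16, length = 2, mean = 16/2 ≈ 8.000
Minimum mean = 2.500, attained e.g. along the cycle 0 → 2 → 0 with weight 5 and length 2. So λ(A) = 5/2 = 5/2.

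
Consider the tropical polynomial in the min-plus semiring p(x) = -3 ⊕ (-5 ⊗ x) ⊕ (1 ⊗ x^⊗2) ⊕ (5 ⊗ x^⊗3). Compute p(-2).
p(-2) = -7

A tropical monomial a ⊗ x^⊗i evaluates to a + i · x. Evaluating each term at x = -2:
  Term 0 contributes -3 + 0 · -2 = -3
  Term 1 contributes -5 + 1 · -2 = -7
  Term 2 contributes 1 + 2 · -2 = -3
  Term 3 contributes 5 + 3 · -2 = -1
p(-2) = ⊕ of these = min[-3, -7, -3, -1] = -7.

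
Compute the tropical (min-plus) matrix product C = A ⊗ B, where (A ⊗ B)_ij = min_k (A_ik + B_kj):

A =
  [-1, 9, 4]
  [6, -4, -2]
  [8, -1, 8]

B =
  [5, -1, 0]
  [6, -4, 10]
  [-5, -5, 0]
A ⊗ B =
  [-1, -2, -1]
  [-7, -8, -2]
  [3, -5, 8]

Apply the min-plus product entry-by-entry:
  C[0][0] = min over k of (A[0][0] + B[0][0] = -1 + 5 = 4, A[0][1] + B[1][0] = 9 + 6 = 15, A[0][2] + B[2][0] = 4 + -5 = -1) = -1 (attained at k = 2)
  C[0][1] = min over k of (A[0][0] + B[0][1] = -1 + -1 = -2, A[0][1] + B[1][1] = 9 + -4 = 5, A[0][2] + B[2][1] = 4 + -5 = -1) = -2 (attained at k = 0)
  C[0][2] = min over k of (A[0][0] + B[0][2] = -1 + 0 = -1, A[0][1] + B[1][2] = 9 + 10 = 19, A[0][2] + B[2][2] = 4 + 0 = 4) = -1 (attained at k = 0)
  C[1][0] = min over k of (A[1][0] + B[0][0] = 6 + 5 = 11, A[1][1] + B[1][0] = -4 + 6 = 2, A[1][2] + B[2][0] = -2 + -5 = -7) = -7 (attained at k = 2)
  C[1][1] = min over k of (A[1][0] + B[0][1] = 6 + -1 = 5, A[1][1] + B[1][1] = -4 + -4 = -8, A[1][2] + B[2][1] = -2 + -5 = -7) = -8 (attained at k = 1)
  C[1][2] = min over k of (A[1][0] + B[0][2] = 6 + 0 = 6, A[1][1] + B[1][2] = -4 + 10 = 6, A[1][2] + B[2][2] = -2 + 0 = -2) = -2 (attained at k = 2)
  C[2][0] = min over k of (A[2][0] + B[0][0] = 8 + 5 = 13, A[2][1] + B[1][0] = -1 + 6 = 5, A[2][2] + B[2][0] = 8 + -5 = 3) = 3 (attained at k = 2)
  C[2][1] = min over k of (A[2][0] + B[0][1] = 8 + -1 = 7, A[2][1] + B[1][1] = -1 + -4 = -5, A[2][2] + B[2][1] = 8 + -5 = 3) = -5 (attained at k = 1)
  C[2][2] = min over k of (A[2][0] + B[0][2] = 8 + 0 = 8, A[2][1] + B[1][2] = -1 + 10 = 9, A[2][2] + B[2][2] = 8 + 0 = 8) = 8 (attained at k = 0)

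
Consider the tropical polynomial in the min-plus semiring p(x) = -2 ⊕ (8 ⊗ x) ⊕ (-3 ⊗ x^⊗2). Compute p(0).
p(0) = -3

A tropical monomial a ⊗ x^⊗i evaluates to a + i · x. Evaluating each term at x = 0:
  Term 0 contributes -2 + 0 · 0 = -2
  Term 1 contributes 8 + 1 · 0 = 8
  Term 2 contributes -3 + 2 · 0 = -3
p(0) = ⊕ of these = min[-2, 8, -3] = -3.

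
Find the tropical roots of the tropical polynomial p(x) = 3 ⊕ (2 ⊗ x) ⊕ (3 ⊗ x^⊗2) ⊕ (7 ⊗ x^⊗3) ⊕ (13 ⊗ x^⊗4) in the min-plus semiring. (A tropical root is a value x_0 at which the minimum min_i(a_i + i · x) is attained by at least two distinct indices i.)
Roots: {-6, -4, -1, 1}

Each tropical root is a break point of the lower envelope of the lines y = a_i + i · x (there are 5 lines, with slopes 0, 1, ..., 4). Only the lines that attain the minimum somewhere contribute to roots; other lines are dominated. Here the surviving (envelope) indices are i = 4, i = 3, i = 2, i = 1, i = 0.
Intersections between consecutive envelope lines give the roots: for adjacent envelope indices i < j the intersection is x = (a_i − a_j) / (j − i). Reading off the sorted break points: {-6, -4, -1, 1}.
Verification: at each break x_0, at least two indices attain the minimum of min_i(a_i + i · x_0).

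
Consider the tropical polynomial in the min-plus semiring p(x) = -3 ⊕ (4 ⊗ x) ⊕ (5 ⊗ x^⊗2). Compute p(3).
p(3) = -3

A tropical monomial a ⊗ x^⊗i evaluates to a + i · x. Evaluating each term at x = 3:
  Term 0 contributes -3 + 0 · 3 = -3
  Term 1 contributes 4 + 1 · 3 = 7
  Term 2 contributes 5 + 2 · 3 = 11
p(3) = ⊕ of these = min[-3, 7, 11] = -3.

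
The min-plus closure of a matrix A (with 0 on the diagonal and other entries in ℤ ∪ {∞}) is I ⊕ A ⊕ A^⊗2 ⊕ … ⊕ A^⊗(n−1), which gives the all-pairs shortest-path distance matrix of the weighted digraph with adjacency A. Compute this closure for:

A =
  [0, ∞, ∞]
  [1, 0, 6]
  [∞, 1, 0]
Closure =
  [0, ∞, ∞]
  [1, 0, 6]
  [2, 1, 0]

This is the Floyd-Warshall all-pairs shortest-path computation. For each intermediate vertex k = 0, 1, …, 2, update dist[i][j] ← min(dist[i][j], dist[i][k] + dist[k][j]). The final matrix gives, for each (i, j), the minimum total weight of any directed path from i to j (possibly empty when i = j).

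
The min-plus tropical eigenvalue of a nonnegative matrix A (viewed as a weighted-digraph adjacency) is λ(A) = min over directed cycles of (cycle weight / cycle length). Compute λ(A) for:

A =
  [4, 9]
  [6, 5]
λ(A) = 4

Enumerate directed cycles and compute their means (weight / length). Sample:
  cycle 0 → 0: weight = 4, length = 1, mean = 4/1 ≈ 4.000
  cycle 1 → 1: weight = 5, length = 1, mean = 5/1 ≈ 5.000
  cycle 0 → 1 → 0: weight = 15, length = 2, mean = 15/2 ≈ 7.500
  cycle 1 → 0 → 1: weight = 15, length = 2, mean = 15/2 ≈ 7.500
Minimum mean = 4.000, attained e.g. along the cycle 0 → 0 with weight 4 and length 1. So λ(A) = 4/1 = 4.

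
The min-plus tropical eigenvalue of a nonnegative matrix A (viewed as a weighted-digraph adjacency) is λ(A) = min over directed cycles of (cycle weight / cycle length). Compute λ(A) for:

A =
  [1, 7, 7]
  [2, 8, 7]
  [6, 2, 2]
λ(A) = 1

Enumerate directed cycles and compute their means (weight / length). Sample:
  cycle 0 → 0: weight = 1, length = 1, mean = 1/1 ≈ 1.000
  cycle 1 → 1: weight = 8, length = 1, mean = 8/1 ≈ 8.000
  cycle 2 → 2: weight = 2, length = 1, mean = 2/1 ≈ 2.000
  cycle 0 → 1 → 0: weight = 9, length = 2, mean = 9/2 ≈ 4.500
  cycle 0 → 2 → 0: weight = 13, length = 2, mean = 13/2 ≈ 6.500
  cycle 1 → 0 → 1: weight = 9, length = 2, mean = 9/2 ≈ 4.500
Minimum mean = 1.000, attained e.g. along the cycle 0 → 0 with weight 1 and length 1. So λ(A) = 1/1 = 1.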